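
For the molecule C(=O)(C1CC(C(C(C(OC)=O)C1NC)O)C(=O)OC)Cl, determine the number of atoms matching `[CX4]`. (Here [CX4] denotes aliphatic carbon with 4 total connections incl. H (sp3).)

The query [CX4] means: C with X4: aliphatic carbon with exactly 4 total connections (bonds + H).
Check the 20 heavy atoms by environment: 9× C (X4) → match; 1× N (X3) → no; 3× O (X2) → no; 3× C (X3) → no; 3× O (X1) → no; 1× Cl (X1) → no.
That gives 9 matching atoms.

9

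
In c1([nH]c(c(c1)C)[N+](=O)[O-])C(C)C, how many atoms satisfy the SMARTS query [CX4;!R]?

4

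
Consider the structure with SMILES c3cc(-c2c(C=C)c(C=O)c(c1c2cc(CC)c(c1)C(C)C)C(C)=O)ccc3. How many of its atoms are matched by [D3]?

11

Check the 28 heavy atoms by environment: 9× c (aromatic, D3) → match; 7× c (aromatic, D2) → no; 3× C (D2) → no; 5× C (D1) → no; 2× C (D3) → match; 2× O (D1) → no.
Summing the matching environments: 9 + 2 = 11 matching atoms.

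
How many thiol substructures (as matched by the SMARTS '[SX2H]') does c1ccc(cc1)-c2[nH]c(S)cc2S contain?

2

[SX2H] is the SMARTS for a thiol: an aliphatic sulfur with two connections, one being H.
The molecule carries 2 separate instances of a thiol (-SH) meeting every constraint; each maps to a distinct set of atoms, giving 2 matches.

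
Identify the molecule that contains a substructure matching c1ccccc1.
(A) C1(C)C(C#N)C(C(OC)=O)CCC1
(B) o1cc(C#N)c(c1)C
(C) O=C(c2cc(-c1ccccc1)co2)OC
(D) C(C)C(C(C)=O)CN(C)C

C

c1ccccc1 describes six aromatic carbons in a ring (a benzene ring).
(A) has a methyl group (-CH3) but no six-membered all-carbon aromatic ring is present.
(B) has a methyl group (-CH3) but no six-membered all-carbon aromatic ring is present.
(C) contains a phenyl ring, which satisfies every atom and bond constraint.
(D) has a methyl group (-CH3) but no six-membered all-carbon aromatic ring is present.
So the answer is (C).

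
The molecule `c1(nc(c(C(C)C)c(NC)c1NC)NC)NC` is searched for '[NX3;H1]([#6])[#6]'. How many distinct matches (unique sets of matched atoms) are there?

4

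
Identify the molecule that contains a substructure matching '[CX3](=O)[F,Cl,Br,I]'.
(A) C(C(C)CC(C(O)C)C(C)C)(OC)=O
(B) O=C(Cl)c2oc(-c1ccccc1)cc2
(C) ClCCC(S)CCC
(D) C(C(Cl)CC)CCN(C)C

[CX3](=O)[F,Cl,Br,I] describes a carbonyl carbon bonded to a halogen (an acyl halide).
(A) has a methyl-ester group (-C(=O)OCH3) but the carbonyl is bonded to -O-C, not to a halogen.
(B) contains an acyl chloride (-C(=O)Cl), which satisfies every atom and bond constraint.
(C) has a chloro substituent but the Cl is not on a carbonyl carbon.
(D) has a chloro substituent but the Cl is not on a carbonyl carbon.
So the answer is (B).

B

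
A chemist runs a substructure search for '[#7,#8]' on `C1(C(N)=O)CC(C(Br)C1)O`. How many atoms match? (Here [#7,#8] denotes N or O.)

3

The query [#7,#8] means: nitrogen or oxygen (comma = OR).
Check the 10 heavy atoms by environment: 6× C → no; 2× O → match; 1× N → match; 1× Br → no.
Summing the matching environments: 2 + 1 = 3 matching atoms.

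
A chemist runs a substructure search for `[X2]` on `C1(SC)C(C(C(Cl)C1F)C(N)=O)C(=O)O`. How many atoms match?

2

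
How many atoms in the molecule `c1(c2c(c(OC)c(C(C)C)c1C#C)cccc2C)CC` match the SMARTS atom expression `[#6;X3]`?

10

The query [#6;X3] means: any carbon (aromatic or not) with three total connections.
Check the 20 heavy atoms by environment: 10× c (aromatic, X3) → match; 7× C (X4) → no; 1× O (X2) → no; 2× C (X2) → no.
That gives 10 matching atoms.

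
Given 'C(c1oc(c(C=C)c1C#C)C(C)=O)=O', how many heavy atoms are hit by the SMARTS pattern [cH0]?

The query [cH0] means: aromatic carbon with no attached hydrogen (substituted or ring-fusion).
Check the 14 heavy atoms by environment: 1× o (aromatic, H0) → no; 4× c (aromatic, H0) → match; 3× C (H1) → no; 2× O (H0) → no; 2× C (H0) → no; 1× C (H3) → no; 1× C (H2) → no.
That gives 4 matching atoms.

4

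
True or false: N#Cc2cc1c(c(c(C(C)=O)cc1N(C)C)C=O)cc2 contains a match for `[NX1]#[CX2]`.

True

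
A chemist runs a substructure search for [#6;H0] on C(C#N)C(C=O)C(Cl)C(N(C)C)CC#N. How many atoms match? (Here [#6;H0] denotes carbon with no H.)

The query [#6;H0] means: any carbon with no attached hydrogen.
Check the 15 heavy atoms by environment: 2× C (H2) → no; 4× C (H1) → no; 1× Cl (H0) → no; 2× C (H0) → match; 3× N (H0) → no; 1× O (H0) → no; 2× C (H3) → no.
That gives 2 matching atoms.

2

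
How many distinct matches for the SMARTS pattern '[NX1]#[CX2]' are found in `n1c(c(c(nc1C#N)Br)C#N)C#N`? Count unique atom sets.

3

[NX1]#[CX2] is the SMARTS for a nitrile: a nitrogen triple-bonded to a two-connected carbon.
The molecule carries 3 separate instances of a nitrile (-C#N) meeting every constraint; each maps to a distinct set of atoms, giving 3 matches.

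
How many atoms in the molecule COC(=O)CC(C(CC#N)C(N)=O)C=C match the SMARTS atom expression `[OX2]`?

The query [OX2] means: aliphatic oxygen with two total connections — ether, hydroxyl, or ester single-bond O.
Check the 15 heavy atoms by environment: 5× C (X4) → no; 4× C (X3) → no; 2× O (X1) → no; 1× O (X2) → match; 1× C (X2) → no; 1× N (X1) → no; 1× N (X3) → no.
That gives 1 matching atom.

1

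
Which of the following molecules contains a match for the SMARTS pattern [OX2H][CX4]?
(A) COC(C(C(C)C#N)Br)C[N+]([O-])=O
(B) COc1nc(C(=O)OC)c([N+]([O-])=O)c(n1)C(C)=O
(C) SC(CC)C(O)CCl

C

[OX2H][CX4] describes a hydroxyl oxygen bound to an sp3 (X4) carbon (an aliphatic alcohol).
(A) has a methoxy ether (-OCH3) but the oxygen has H0 (ether), not H1.
(B) has a methoxy ether (-OCH3) but the oxygen has H0 (ether), not H1.
(C) contains a hydroxyl group (-OH), which satisfies every atom and bond constraint.
So the answer is (C).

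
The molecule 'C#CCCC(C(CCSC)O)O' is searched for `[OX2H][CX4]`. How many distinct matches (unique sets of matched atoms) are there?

2

[OX2H][CX4] is the SMARTS for an aliphatic alcohol: a hydroxyl oxygen bound to an sp3 (X4) carbon.
The molecule carries 2 separate instances of a hydroxyl group (-OH) meeting every constraint; each maps to a distinct set of atoms, giving 2 matches.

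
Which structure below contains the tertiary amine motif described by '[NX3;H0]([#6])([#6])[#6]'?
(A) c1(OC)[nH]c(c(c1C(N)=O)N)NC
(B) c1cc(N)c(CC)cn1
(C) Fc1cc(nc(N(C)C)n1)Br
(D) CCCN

[NX3;H0]([#6])([#6])[#6] describes a trivalent nitrogen with no H, bonded to three carbons (a tertiary amine).
(A) has a primary amino group (-NH2) but the nitrogen has H2, not H0 with three carbons.
(B) has a primary amino group (-NH2) but the nitrogen has H2, not H0 with three carbons.
(C) contains a dimethylamino group (-N(CH3)2), which satisfies every atom and bond constraint.
(D) has a primary amino group (-NH2) but the nitrogen has H2, not H0 with three carbons.
So the answer is (C).

C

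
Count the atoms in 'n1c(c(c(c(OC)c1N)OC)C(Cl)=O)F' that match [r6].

6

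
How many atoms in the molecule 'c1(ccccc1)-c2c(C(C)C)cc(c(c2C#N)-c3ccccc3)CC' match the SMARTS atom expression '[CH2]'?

The query [CH2] means: aliphatic carbon with exactly two hydrogens.
Check the 25 heavy atoms by environment: 7× c (aromatic, H0) → no; 11× c (aromatic, H1) → no; 1× C (H0) → no; 1× N (H0) → no; 1× C (H1) → no; 3× C (H3) → no; 1× C (H2) → match.
That gives 1 matching atom.

1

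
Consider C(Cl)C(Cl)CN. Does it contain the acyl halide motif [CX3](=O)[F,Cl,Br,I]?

No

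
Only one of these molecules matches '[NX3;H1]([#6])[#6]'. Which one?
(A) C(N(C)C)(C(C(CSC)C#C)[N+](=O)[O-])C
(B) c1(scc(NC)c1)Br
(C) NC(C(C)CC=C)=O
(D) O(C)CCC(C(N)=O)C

[NX3;H1]([#6])[#6] describes a trivalent nitrogen with one H, bonded to two carbons (a secondary amine).
(A) has a dimethylamino group (-N(CH3)2) but the nitrogen has H0, not H1.
(B) contains an N-methylamino group (-NHCH3), which satisfies every atom and bond constraint.
(C) has a primary amide (-C(=O)NH2) but the -C(=O)NH2 nitrogen has H2, not H1.
(D) has a primary amide (-C(=O)NH2) but the -C(=O)NH2 nitrogen has H2, not H1.
So the answer is (B).

B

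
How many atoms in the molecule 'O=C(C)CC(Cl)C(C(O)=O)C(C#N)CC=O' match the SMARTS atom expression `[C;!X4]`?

Check the 16 heavy atoms by environment: 6× C (X4) → no; 1× Cl (X1) → no; 1× C (X2) → match; 1× N (X1) → no; 3× C (X3) → match; 3× O (X1) → no; 1× O (X2) → no.
Summing the matching environments: 1 + 3 = 4 matching atoms.

4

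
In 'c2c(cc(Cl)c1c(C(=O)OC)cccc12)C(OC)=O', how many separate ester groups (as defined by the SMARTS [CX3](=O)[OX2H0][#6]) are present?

[CX3](=O)[OX2H0][#6] is the SMARTS for an ester: a carbonyl carbon bonded to an oxygen that is itself bonded to carbon (no H on that O).
The molecule carries 2 separate instances of a methyl-ester group (-C(=O)OCH3) meeting every constraint; each maps to a distinct set of atoms, giving 2 matches.

2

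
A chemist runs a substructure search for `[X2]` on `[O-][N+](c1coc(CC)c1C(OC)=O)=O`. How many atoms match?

2

The query [X2] means: any atom with exactly two total connections (bonds + H).
Check the 14 heavy atoms by environment: 1× o (aromatic, X2) → match; 4× c (aromatic, X3) → no; 1× N (charge +1, X3) → no; 1× O (charge -1, X1) → no; 2× O (X1) → no; 1× C (X3) → no; 1× O (X2) → match; 3× C (X4) → no.
Summing the matching environments: 1 + 1 = 2 matching atoms.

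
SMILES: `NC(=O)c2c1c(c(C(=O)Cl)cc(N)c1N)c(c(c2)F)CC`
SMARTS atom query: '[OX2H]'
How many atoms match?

0

Check the 21 heavy atoms by environment: 8× c (aromatic, H0, X3) → no; 2× c (aromatic, H1, X3) → no; 1× F (H0, X1) → no; 1× C (H2, X4) → no; 1× C (H3, X4) → no; 3× N (H2, X3) → no; 2× C (H0, X3) → no; 2× O (H0, X1) → no; 1× Cl (H0, X1) → no.
No environment satisfies the query, so 0 matching atoms.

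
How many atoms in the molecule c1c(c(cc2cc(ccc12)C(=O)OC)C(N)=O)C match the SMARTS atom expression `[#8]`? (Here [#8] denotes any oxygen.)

3

The query [#8] means: #8 matches any oxygen atom.
Check the 18 heavy atoms by environment: 10× c (aromatic) → no; 4× C → no; 3× O → match; 1× N → no.
That gives 3 matching atoms.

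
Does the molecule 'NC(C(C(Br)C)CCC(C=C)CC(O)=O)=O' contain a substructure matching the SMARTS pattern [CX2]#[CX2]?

No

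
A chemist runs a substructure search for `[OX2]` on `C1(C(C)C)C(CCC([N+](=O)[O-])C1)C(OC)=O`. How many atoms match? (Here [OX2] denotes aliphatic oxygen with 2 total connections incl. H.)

Check the 16 heavy atoms by environment: 10× C (X4) → no; 1× C (X3) → no; 2× O (X1) → no; 1× O (X2) → match; 1× N (charge +1, X3) → no; 1× O (charge -1, X1) → no.
That gives 1 matching atom.

1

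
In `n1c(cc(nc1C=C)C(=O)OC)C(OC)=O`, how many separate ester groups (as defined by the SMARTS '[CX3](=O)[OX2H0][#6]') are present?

2

[CX3](=O)[OX2H0][#6] is the SMARTS for an ester: a carbonyl carbon bonded to an oxygen that is itself bonded to carbon (no H on that O).
The molecule carries 2 separate instances of a methyl-ester group (-C(=O)OCH3) meeting every constraint; each maps to a distinct set of atoms, giving 2 matches.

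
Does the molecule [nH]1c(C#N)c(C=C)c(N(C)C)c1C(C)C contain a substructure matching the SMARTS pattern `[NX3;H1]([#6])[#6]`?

The pattern [NX3;H1]([#6])[#6] describes a trivalent nitrogen with one H, bonded to two carbons — a secondary amine.
The closest candidate here is a dimethylamino group (-N(CH3)2), but the nitrogen has H0, not H1. No other fragment satisfies the full query, so there is no match.

No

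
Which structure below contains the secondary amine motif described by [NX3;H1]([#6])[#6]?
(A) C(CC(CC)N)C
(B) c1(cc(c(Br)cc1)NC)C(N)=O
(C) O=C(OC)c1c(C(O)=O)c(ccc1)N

[NX3;H1]([#6])[#6] describes a trivalent nitrogen with one H, bonded to two carbons (a secondary amine).
(A) has a primary amino group (-NH2) but the nitrogen has H2 and only one carbon neighbour.
(B) contains an N-methylamino group (-NHCH3), which satisfies every atom and bond constraint.
(C) has a primary amino group (-NH2) but the nitrogen has H2 and only one carbon neighbour.
So the answer is (B).

B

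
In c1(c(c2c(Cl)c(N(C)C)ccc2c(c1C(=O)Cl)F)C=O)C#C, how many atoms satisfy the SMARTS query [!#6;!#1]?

The query [!#6;!#1] means: not carbon and not hydrogen — any heteroatom.
Check the 22 heavy atoms by environment: 10× c (aromatic) → no; 1× F → match; 1× N → match; 6× C → no; 2× O → match; 2× Cl → match.
Summing the matching environments: 1 + 1 + 2 + 2 = 6 matching atoms.

6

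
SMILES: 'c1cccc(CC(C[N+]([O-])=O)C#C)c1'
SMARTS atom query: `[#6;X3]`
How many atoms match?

6

The query [#6;X3] means: any carbon (aromatic or not) with three total connections.
Check the 14 heavy atoms by environment: 3× C (X4) → no; 6× c (aromatic, X3) → match; 1× N (charge +1, X3) → no; 1× O (charge -1, X1) → no; 1× O (X1) → no; 2× C (X2) → no.
That gives 6 matching atoms.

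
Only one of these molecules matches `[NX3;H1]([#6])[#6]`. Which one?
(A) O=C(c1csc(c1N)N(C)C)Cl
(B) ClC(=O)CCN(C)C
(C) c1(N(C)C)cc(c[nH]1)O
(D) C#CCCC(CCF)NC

D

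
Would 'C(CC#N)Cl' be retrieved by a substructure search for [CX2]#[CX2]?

The pattern [CX2]#[CX2] describes a carbon-carbon triple bond — an alkyne.
The closest candidate here is a nitrile (-C#N), but the triple bond is C#N, not C#C. No other fragment satisfies the full query, so there is no match.

No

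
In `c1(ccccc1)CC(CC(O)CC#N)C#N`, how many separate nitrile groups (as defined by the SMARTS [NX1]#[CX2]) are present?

[NX1]#[CX2] is the SMARTS for a nitrile: a nitrogen triple-bonded to a two-connected carbon.
The molecule carries 2 separate instances of a nitrile (-C#N) meeting every constraint; each maps to a distinct set of atoms, giving 2 matches.

2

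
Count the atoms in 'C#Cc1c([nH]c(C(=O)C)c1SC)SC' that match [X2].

4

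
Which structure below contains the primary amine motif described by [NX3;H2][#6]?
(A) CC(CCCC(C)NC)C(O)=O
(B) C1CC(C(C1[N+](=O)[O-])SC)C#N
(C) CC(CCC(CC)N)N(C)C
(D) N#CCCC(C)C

C

[NX3;H2][#6] describes a trivalent nitrogen with two H attached to carbon (a primary amine).
(A) has an N-methylamino group (-NHCH3) but the nitrogen bears two carbons and only one H (H1), not H2.
(B) has a nitrile (-C#N) but the nitrogen is NX1 (triple-bonded), not NX3 with two H.
(C) contains a primary amino group (-NH2), which satisfies every atom and bond constraint.
(D) has a nitrile (-C#N) but the nitrogen is NX1 (triple-bonded), not NX3 with two H.
So the answer is (C).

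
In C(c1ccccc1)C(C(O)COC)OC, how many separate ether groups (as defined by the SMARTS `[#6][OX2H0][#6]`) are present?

2

[#6][OX2H0][#6] is the SMARTS for an ether: an aliphatic oxygen bridging two carbons with no H on the oxygen.
The molecule carries 2 separate instances of a methoxy ether (-OCH3) meeting every constraint; each maps to a distinct set of atoms, giving 2 matches.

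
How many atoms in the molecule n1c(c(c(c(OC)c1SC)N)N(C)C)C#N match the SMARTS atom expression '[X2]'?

4

The query [X2] means: any atom with exactly two total connections (bonds + H).
Check the 16 heavy atoms by environment: 1× n (aromatic, X2) → match; 5× c (aromatic, X3) → no; 1× O (X2) → match; 4× C (X4) → no; 2× N (X3) → no; 1× C (X2) → match; 1× N (X1) → no; 1× S (X2) → match.
Summing the matching environments: 1 + 1 + 1 + 1 = 4 matching atoms.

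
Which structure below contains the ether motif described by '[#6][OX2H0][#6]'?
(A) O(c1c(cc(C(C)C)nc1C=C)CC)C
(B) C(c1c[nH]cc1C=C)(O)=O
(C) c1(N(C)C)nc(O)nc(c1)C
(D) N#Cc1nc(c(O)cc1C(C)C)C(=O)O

[#6][OX2H0][#6] describes an aliphatic oxygen bridging two carbons with no H on the oxygen (an ether).
(A) contains a methoxy ether (-OCH3), which satisfies every atom and bond constraint.
(B) has a carboxylic acid group (-C(=O)OH) but the -OH oxygen has H1; the =O is OX1, not OX2.
(C) has a hydroxyl group (-OH) but the oxygen has H1, not H0 bridging two carbons.
(D) has a carboxylic acid group (-C(=O)OH) but the -OH oxygen has H1; the =O is OX1, not OX2.
So the answer is (A).

A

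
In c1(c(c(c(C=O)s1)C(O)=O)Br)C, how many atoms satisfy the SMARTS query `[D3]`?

5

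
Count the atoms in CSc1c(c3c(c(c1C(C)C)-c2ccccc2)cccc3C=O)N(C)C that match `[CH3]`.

5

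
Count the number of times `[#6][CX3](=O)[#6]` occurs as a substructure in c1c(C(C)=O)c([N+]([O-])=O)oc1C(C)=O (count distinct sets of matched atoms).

[#6][CX3](=O)[#6] is the SMARTS for a ketone: a carbonyl carbon (no H) flanked by two carbons.
The molecule carries 2 separate instances of an acetyl/ketone group (-C(=O)CH3) meeting every constraint; each maps to a distinct set of atoms, giving 2 matches.

2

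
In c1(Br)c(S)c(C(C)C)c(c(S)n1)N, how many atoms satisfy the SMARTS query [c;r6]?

5

The query [c;r6] means: aromatic carbon that belongs to a six-membered ring.
Check the 13 heavy atoms by environment: 1× n (aromatic, in 6-ring) → no; 5× c (aromatic, in 6-ring) → match; 2× S (acyclic) → no; 1× Br (acyclic) → no; 1× N (acyclic) → no; 3× C (acyclic) → no.
That gives 5 matching atoms.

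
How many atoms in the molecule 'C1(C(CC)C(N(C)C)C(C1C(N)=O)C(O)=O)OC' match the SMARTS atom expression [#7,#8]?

6

The query [#7,#8] means: nitrogen or oxygen (comma = OR).
Check the 18 heavy atoms by environment: 12× C → no; 4× O → match; 2× N → match.
Summing the matching environments: 4 + 2 = 6 matching atoms.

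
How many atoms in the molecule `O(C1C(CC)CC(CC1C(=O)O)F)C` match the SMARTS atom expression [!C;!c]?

4

The query [!C;!c] means: neither aliphatic nor aromatic carbon — same as [!#6].
Check the 14 heavy atoms by environment: 10× C → no; 1× F → match; 3× O → match.
Summing the matching environments: 1 + 3 = 4 matching atoms.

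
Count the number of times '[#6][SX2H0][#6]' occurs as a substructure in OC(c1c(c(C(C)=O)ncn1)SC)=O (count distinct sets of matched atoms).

1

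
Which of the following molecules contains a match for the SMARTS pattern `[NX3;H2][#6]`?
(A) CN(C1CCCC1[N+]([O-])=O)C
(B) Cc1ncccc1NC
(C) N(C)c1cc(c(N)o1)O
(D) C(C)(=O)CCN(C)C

[NX3;H2][#6] describes a trivalent nitrogen with two H attached to carbon (a primary amine).
(A) has a dimethylamino group (-N(CH3)2) but the nitrogen has H0, not H2.
(B) has an N-methylamino group (-NHCH3) but the nitrogen bears two carbons and only one H (H1), not H2.
(C) contains a primary amino group (-NH2), which satisfies every atom and bond constraint.
(D) has a dimethylamino group (-N(CH3)2) but the nitrogen has H0, not H2.
So the answer is (C).

C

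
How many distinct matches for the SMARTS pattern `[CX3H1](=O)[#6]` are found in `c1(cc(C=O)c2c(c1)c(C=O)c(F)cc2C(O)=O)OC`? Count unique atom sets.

[CX3H1](=O)[#6] is the SMARTS for an aldehyde: an sp2 carbon with one H, double-bonded to O and single-bonded to carbon.
The molecule carries 2 separate instances of an aldehyde (-CHO) meeting every constraint; each maps to a distinct set of atoms, giving 2 matches.

2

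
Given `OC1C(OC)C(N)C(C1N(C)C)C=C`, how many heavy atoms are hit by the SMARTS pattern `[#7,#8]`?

4

The query [#7,#8] means: nitrogen or oxygen (comma = OR).
Check the 14 heavy atoms by environment: 10× C → no; 2× N → match; 2× O → match.
Summing the matching environments: 2 + 2 = 4 matching atoms.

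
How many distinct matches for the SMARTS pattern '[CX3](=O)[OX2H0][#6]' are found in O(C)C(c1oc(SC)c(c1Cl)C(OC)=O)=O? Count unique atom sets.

[CX3](=O)[OX2H0][#6] is the SMARTS for an ester: a carbonyl carbon bonded to an oxygen that is itself bonded to carbon (no H on that O).
The molecule carries 2 separate instances of a methyl-ester group (-C(=O)OCH3) meeting every constraint; each maps to a distinct set of atoms, giving 2 matches.

2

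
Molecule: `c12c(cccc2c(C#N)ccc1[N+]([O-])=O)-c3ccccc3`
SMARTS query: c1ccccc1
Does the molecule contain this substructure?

Yes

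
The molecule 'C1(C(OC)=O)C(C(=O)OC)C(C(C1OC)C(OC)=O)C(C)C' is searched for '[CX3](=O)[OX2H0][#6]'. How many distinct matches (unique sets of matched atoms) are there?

[CX3](=O)[OX2H0][#6] is the SMARTS for an ester: a carbonyl carbon bonded to an oxygen that is itself bonded to carbon (no H on that O).
The molecule carries 3 separate instances of a methyl-ester group (-C(=O)OCH3) meeting every constraint; each maps to a distinct set of atoms, giving 3 matches.

3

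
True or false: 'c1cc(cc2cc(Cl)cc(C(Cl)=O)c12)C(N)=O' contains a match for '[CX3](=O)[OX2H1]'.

False

The pattern [CX3](=O)[OX2H1] describes an sp2 carbon double-bonded to O and single-bonded to an -OH oxygen — a carboxylic acid.
The closest candidate here is an acyl chloride (-C(=O)Cl), but the carbonyl is bonded to Cl, not to an -OH oxygen. No other fragment satisfies the full query, so there is no match.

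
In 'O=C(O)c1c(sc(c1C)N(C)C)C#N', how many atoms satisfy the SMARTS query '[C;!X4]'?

2

Check the 14 heavy atoms by environment: 1× s (aromatic, X2) → no; 4× c (aromatic, X3) → no; 1× N (X3) → no; 3× C (X4) → no; 1× C (X3) → match; 1× O (X1) → no; 1× O (X2) → no; 1× C (X2) → match; 1× N (X1) → no.
Summing the matching environments: 1 + 1 = 2 matching atoms.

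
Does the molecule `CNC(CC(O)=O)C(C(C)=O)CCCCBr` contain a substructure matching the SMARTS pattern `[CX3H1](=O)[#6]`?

No

The pattern [CX3H1](=O)[#6] describes an sp2 carbon with one H, double-bonded to O and single-bonded to carbon — an aldehyde.
The closest candidate here is an acetyl/ketone group (-C(=O)CH3), but the carbonyl carbon has H0 (two carbon neighbours), not H1. No other fragment satisfies the full query, so there is no match.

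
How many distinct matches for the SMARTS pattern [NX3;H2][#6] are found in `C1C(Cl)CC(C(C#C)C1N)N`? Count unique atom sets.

[NX3;H2][#6] is the SMARTS for a primary amine: a trivalent nitrogen with two H attached to carbon.
The molecule carries 2 separate instances of a primary amino group (-NH2) meeting every constraint; each maps to a distinct set of atoms, giving 2 matches.

2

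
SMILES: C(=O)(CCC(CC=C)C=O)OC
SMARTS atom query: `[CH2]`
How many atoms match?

4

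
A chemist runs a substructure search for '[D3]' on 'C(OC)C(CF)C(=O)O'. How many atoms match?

The query [D3] means: atom with exactly three heavy-atom neighbours.
Check the 9 heavy atoms by environment: 2× C (D2) → no; 2× C (D3) → match; 1× F (D1) → no; 2× O (D1) → no; 1× O (D2) → no; 1× C (D1) → no.
That gives 2 matching atoms.

2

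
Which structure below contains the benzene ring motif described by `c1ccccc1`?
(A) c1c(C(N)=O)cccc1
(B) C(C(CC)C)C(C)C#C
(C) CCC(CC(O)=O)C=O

c1ccccc1 describes six aromatic carbons in a ring (a benzene ring).
(A) contains the required atom environment, so the pattern matches.
(B) has a methyl group (-CH3) but no six-membered all-carbon aromatic ring is present.
(C) has a methyl group (-CH3) but no six-membered all-carbon aromatic ring is present.
So the answer is (A).

A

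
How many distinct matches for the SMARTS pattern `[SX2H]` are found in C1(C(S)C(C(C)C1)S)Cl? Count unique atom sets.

2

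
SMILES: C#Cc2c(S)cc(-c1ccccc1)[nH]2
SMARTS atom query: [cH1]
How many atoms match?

The query [cH1] means: aromatic carbon bearing exactly one hydrogen.
Check the 14 heavy atoms by environment: 1× n (aromatic, H1) → no; 4× c (aromatic, H0) → no; 6× c (aromatic, H1) → match; 1× S (H1) → no; 1× C (H0) → no; 1× C (H1) → no.
That gives 6 matching atoms.

6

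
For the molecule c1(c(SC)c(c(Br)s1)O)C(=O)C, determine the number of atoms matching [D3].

Check the 12 heavy atoms by environment: 1× s (aromatic, D2) → no; 4× c (aromatic, D3) → match; 2× O (D1) → no; 1× S (D2) → no; 2× C (D1) → no; 1× C (D3) → match; 1× Br (D1) → no.
Summing the matching environments: 4 + 1 = 5 matching atoms.

5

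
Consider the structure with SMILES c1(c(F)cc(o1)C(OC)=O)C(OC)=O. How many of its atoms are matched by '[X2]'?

Check the 14 heavy atoms by environment: 1× o (aromatic, X2) → match; 4× c (aromatic, X3) → no; 2× C (X3) → no; 2× O (X1) → no; 2× O (X2) → match; 2× C (X4) → no; 1× F (X1) → no.
Summing the matching environments: 1 + 2 = 3 matching atoms.

3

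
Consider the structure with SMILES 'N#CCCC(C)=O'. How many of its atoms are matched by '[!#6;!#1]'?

2

Check the 7 heavy atoms by environment: 5× C → no; 1× O → match; 1× N → match.
Summing the matching environments: 1 + 1 = 2 matching atoms.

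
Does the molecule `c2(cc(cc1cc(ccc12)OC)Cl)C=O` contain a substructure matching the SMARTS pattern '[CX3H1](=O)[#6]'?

The pattern [CX3H1](=O)[#6] describes an sp2 carbon with one H, double-bonded to O and single-bonded to carbon — an aldehyde.
The molecule carries an aldehyde (-CHO), whose atoms satisfy every constraint of the query, so the pattern matches.

Yes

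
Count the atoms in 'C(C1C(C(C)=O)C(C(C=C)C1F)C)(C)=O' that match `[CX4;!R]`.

3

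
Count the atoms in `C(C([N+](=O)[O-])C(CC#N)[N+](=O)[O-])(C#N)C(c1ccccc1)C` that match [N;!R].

4

Check the 22 heavy atoms by environment: 8× C (acyclic) → no; 6× c (aromatic, in 6-ring) → no; 2× N (acyclic) → match; 2× N (charge +1, acyclic) → match; 2× O (charge -1, acyclic) → no; 2× O (acyclic) → no.
Summing the matching environments: 2 + 2 = 4 matching atoms.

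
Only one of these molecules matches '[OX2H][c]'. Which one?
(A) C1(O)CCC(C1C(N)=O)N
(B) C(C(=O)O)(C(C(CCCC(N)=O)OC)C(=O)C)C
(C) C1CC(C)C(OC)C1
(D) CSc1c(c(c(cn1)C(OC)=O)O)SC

D

[OX2H][c] describes a hydroxyl oxygen attached to an aromatic carbon (a phenol).
(A) has a hydroxyl group (-OH) but the -OH is on an aliphatic carbon, not an aromatic c.
(B) has a methoxy ether (-OCH3) but the oxygen has H0, not H1.
(C) has a methoxy ether (-OCH3) but the oxygen has H0, not H1.
(D) contains a hydroxyl group (-OH), which satisfies every atom and bond constraint.
So the answer is (D).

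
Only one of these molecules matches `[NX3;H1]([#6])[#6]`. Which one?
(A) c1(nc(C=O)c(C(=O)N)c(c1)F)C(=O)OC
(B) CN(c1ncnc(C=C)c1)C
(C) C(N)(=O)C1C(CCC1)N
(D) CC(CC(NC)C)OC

D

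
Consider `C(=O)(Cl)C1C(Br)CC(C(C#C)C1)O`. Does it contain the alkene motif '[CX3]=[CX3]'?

The pattern [CX3]=[CX3] describes a non-aromatic C=C double bond between two sp2 carbons — an alkene.
The closest candidate here is an ethynyl group (-C#CH), but the C-C bond is a triple bond, not a double bond. No other fragment satisfies the full query, so there is no match.

No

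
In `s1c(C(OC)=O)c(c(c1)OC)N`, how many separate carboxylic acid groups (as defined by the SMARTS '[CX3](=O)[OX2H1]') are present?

0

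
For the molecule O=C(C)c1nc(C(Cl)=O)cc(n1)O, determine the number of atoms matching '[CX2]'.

0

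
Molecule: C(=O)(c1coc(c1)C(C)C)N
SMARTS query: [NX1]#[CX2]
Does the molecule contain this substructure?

The pattern [NX1]#[CX2] describes a nitrogen triple-bonded to a two-connected carbon — a nitrile.
The closest candidate here is a primary amide (-C(=O)NH2), but the nitrogen is NX3, not NX1. No other fragment satisfies the full query, so there is no match.

No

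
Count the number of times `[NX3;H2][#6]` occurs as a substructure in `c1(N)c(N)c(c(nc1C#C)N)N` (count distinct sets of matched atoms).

[NX3;H2][#6] is the SMARTS for a primary amine: a trivalent nitrogen with two H attached to carbon.
The molecule carries 4 separate instances of a primary amino group (-NH2) meeting every constraint; each maps to a distinct set of atoms, giving 4 matches.

4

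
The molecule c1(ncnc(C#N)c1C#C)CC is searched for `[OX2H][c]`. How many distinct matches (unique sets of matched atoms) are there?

[OX2H][c] is the SMARTS for a phenol: a hydroxyl oxygen attached to an aromatic carbon.
No fragment in the molecule satisfies every constraint, giving 0 matches.

0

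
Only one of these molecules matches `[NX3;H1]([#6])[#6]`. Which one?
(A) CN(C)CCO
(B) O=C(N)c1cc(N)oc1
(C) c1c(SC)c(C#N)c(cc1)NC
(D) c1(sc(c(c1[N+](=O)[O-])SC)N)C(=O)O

C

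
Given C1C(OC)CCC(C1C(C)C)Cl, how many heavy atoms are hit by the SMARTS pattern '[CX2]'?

0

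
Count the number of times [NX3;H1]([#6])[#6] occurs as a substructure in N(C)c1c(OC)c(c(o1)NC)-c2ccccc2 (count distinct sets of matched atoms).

2

[NX3;H1]([#6])[#6] is the SMARTS for a secondary amine: a trivalent nitrogen with one H, bonded to two carbons.
The molecule carries 2 separate instances of an N-methylamino group (-NHCH3) meeting every constraint; each maps to a distinct set of atoms, giving 2 matches.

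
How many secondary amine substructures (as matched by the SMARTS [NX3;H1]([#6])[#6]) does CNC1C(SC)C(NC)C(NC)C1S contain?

[NX3;H1]([#6])[#6] is the SMARTS for a secondary amine: a trivalent nitrogen with one H, bonded to two carbons.
The molecule carries 3 separate instances of an N-methylamino group (-NHCH3) meeting every constraint; each maps to a distinct set of atoms, giving 3 matches.

3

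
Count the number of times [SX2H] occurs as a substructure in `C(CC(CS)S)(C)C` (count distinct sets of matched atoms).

[SX2H] is the SMARTS for a thiol: an aliphatic sulfur with two connections, one being H.
The molecule carries 2 separate instances of a thiol (-SH) meeting every constraint; each maps to a distinct set of atoms, giving 2 matches.

2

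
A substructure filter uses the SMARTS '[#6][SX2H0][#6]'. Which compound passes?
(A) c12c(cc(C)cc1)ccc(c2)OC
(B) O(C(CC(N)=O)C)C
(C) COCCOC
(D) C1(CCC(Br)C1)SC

D

[#6][SX2H0][#6] describes an aliphatic sulfur bridging two carbons with no H on the sulfur (a thioether).
(A) has a methoxy ether (-OCH3) but the bridging atom is O, not S.
(B) has a methoxy ether (-OCH3) but the bridging atom is O, not S.
(C) has a methoxy ether (-OCH3) but the bridging atom is O, not S.
(D) contains a methylthio ether (-SCH3), which satisfies every atom and bond constraint.
So the answer is (D).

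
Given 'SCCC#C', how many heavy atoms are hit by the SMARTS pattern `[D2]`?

The query [D2] means: atom with exactly two heavy-atom neighbours.
Check the 5 heavy atoms by environment: 3× C (D2) → match; 1× C (D1) → no; 1× S (D1) → no.
That gives 3 matching atoms.

3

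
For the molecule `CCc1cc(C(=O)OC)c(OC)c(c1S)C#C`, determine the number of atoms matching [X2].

5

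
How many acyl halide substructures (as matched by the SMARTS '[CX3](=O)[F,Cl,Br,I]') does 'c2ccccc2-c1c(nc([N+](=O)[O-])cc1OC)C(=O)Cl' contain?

1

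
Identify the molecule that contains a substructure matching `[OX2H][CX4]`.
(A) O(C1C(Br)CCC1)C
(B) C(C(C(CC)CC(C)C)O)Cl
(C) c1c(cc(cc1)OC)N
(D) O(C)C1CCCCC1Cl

B

[OX2H][CX4] describes a hydroxyl oxygen bound to an sp3 (X4) carbon (an aliphatic alcohol).
(A) has a methoxy ether (-OCH3) but the oxygen has H0 (ether), not H1.
(B) contains a hydroxyl group (-OH), which satisfies every atom and bond constraint.
(C) has a methoxy ether (-OCH3) but the oxygen has H0 (ether), not H1.
(D) has a methoxy ether (-OCH3) but the oxygen has H0 (ether), not H1.
So the answer is (B).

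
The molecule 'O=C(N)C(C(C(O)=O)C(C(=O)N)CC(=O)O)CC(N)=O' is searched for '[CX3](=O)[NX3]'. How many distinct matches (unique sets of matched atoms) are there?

3

[CX3](=O)[NX3] is the SMARTS for an amide: a carbonyl carbon bonded to a trivalent nitrogen.
The molecule carries 3 separate instances of a primary amide (-C(=O)NH2) meeting every constraint; each maps to a distinct set of atoms, giving 3 matches.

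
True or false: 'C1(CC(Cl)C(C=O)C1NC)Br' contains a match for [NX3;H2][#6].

The pattern [NX3;H2][#6] describes a trivalent nitrogen with two H attached to carbon — a primary amine.
The closest candidate here is an N-methylamino group (-NHCH3), but the nitrogen bears two carbons and only one H (H1), not H2. No other fragment satisfies the full query, so there is no match.

False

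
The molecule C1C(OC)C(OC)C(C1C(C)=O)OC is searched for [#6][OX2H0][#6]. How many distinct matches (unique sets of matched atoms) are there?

3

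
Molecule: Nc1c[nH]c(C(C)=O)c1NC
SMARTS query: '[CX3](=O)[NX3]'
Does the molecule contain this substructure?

No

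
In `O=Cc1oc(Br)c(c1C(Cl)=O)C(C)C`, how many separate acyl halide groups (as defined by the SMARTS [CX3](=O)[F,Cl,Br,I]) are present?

1

[CX3](=O)[F,Cl,Br,I] is the SMARTS for an acyl halide: a carbonyl carbon bonded to a halogen.
Exactly one fragment in the molecule meets all constraints, giving 1 match.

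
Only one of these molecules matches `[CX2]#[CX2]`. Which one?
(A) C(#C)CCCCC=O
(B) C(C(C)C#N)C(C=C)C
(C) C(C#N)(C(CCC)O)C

A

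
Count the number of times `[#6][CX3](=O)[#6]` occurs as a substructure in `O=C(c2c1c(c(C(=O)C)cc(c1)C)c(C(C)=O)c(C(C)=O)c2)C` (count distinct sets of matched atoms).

[#6][CX3](=O)[#6] is the SMARTS for a ketone: a carbonyl carbon (no H) flanked by two carbons.
The molecule carries 4 separate instances of an acetyl/ketone group (-C(=O)CH3) meeting every constraint; each maps to a distinct set of atoms, giving 4 matches.

4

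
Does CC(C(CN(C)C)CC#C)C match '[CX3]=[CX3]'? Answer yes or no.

No

The pattern [CX3]=[CX3] describes a non-aromatic C=C double bond between two sp2 carbons — an alkene.
The closest candidate here is an ethynyl group (-C#CH), but the C-C bond is a triple bond, not a double bond. No other fragment satisfies the full query, so there is no match.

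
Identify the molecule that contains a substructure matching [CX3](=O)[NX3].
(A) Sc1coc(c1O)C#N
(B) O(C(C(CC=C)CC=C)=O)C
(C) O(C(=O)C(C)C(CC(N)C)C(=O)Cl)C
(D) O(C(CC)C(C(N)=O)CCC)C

D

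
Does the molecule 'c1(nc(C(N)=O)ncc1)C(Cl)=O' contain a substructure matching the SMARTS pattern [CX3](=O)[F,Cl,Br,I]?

The pattern [CX3](=O)[F,Cl,Br,I] describes a carbonyl carbon bonded to a halogen — an acyl halide.
The molecule carries an acyl chloride (-C(=O)Cl), whose atoms satisfy every constraint of the query, so the pattern matches.

Yes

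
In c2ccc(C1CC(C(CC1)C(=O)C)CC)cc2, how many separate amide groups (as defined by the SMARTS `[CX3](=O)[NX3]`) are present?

[CX3](=O)[NX3] is the SMARTS for an amide: a carbonyl carbon bonded to a trivalent nitrogen.
No fragment in the molecule satisfies every constraint, giving 0 matches.

0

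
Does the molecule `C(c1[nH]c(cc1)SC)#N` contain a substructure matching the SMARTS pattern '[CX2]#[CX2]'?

No

The pattern [CX2]#[CX2] describes a carbon-carbon triple bond — an alkyne.
The closest candidate here is a nitrile (-C#N), but the triple bond is C#N, not C#C. No other fragment satisfies the full query, so there is no match.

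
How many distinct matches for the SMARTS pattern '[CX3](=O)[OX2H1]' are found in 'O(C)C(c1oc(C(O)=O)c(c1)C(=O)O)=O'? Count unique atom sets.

2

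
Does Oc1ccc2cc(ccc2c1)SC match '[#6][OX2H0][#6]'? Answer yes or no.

No

The pattern [#6][OX2H0][#6] describes an aliphatic oxygen bridging two carbons with no H on the oxygen — an ether.
The closest candidate here is a hydroxyl group (-OH), but the oxygen has H1, not H0 bridging two carbons. No other fragment satisfies the full query, so there is no match.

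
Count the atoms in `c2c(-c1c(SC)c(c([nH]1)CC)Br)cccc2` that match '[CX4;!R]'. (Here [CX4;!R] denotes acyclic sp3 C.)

3

The query [CX4;!R] means: aliphatic carbon with four total connections, not in a ring.
Check the 16 heavy atoms by environment: 1× n (aromatic, X3, in 5-ring) → no; 4× c (aromatic, X3, in 5-ring) → no; 1× Br (X1, acyclic) → no; 6× c (aromatic, X3, in 6-ring) → no; 1× S (X2, acyclic) → no; 3× C (X4, acyclic) → match.
That gives 3 matching atoms.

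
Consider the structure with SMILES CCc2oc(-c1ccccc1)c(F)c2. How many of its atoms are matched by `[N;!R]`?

0

The query [N;!R] means: aliphatic nitrogen not in a ring.
Check the 14 heavy atoms by environment: 1× o (aromatic, in 5-ring) → no; 4× c (aromatic, in 5-ring) → no; 1× F (acyclic) → no; 6× c (aromatic, in 6-ring) → no; 2× C (acyclic) → no.
No environment satisfies the query, so 0 matching atoms.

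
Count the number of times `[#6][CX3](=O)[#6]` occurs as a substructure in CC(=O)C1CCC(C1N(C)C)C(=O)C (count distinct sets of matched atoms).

2

[#6][CX3](=O)[#6] is the SMARTS for a ketone: a carbonyl carbon (no H) flanked by two carbons.
The molecule carries 2 separate instances of an acetyl/ketone group (-C(=O)CH3) meeting every constraint; each maps to a distinct set of atoms, giving 2 matches.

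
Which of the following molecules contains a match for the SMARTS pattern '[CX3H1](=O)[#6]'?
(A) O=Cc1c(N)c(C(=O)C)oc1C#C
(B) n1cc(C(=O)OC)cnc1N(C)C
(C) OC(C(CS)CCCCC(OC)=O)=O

A

[CX3H1](=O)[#6] describes an sp2 carbon with one H, double-bonded to O and single-bonded to carbon (an aldehyde).
(A) contains an aldehyde (-CHO), which satisfies every atom and bond constraint.
(B) has a methyl-ester group (-C(=O)OCH3) but the carbonyl carbon has H0, not H1.
(C) has a carboxylic acid group (-C(=O)OH) but the carbonyl carbon has H0 and is bonded to O, not H1.
So the answer is (A).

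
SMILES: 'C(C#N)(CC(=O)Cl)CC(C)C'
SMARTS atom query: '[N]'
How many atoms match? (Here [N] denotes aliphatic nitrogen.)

1

The query [N] means: uppercase N matches aliphatic (non-aromatic) nitrogen only.
Check the 11 heavy atoms by environment: 8× C → no; 1× O → no; 1× Cl → no; 1× N → match.
That gives 1 matching atom.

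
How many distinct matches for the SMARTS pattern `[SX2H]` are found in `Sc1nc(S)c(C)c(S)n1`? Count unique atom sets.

[SX2H] is the SMARTS for a thiol: an aliphatic sulfur with two connections, one being H.
The molecule carries 3 separate instances of a thiol (-SH) meeting every constraint; each maps to a distinct set of atoms, giving 3 matches.

3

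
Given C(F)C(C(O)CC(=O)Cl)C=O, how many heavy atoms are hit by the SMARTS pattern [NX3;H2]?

The query [NX3;H2] means: aliphatic N with 3 total connections, two of them H — an -NH2 nitrogen (amine or amide).
Check the 11 heavy atoms by environment: 2× C (H2, X4) → no; 2× C (H1, X4) → no; 1× O (H1, X2) → no; 1× C (H1, X3) → no; 2× O (H0, X1) → no; 1× C (H0, X3) → no; 1× Cl (H0, X1) → no; 1× F (H0, X1) → no.
No environment satisfies the query, so 0 matching atoms.

0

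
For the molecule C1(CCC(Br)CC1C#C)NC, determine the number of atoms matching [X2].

2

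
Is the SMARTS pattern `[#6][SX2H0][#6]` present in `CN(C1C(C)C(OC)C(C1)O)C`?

No

The pattern [#6][SX2H0][#6] describes an aliphatic sulfur bridging two carbons with no H on the sulfur — a thioether.
The closest candidate here is a methoxy ether (-OCH3), but the bridging atom is O, not S. No other fragment satisfies the full query, so there is no match.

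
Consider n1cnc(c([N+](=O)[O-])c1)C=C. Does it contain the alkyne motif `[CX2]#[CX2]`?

No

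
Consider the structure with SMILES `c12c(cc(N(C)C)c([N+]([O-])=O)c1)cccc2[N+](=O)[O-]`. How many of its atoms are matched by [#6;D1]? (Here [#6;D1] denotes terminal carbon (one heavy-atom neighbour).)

2

The query [#6;D1] means: carbon bonded to exactly one heavy atom.
Check the 19 heavy atoms by environment: 5× c (aromatic, D3) → no; 5× c (aromatic, D2) → no; 2× N (charge +1, D3) → no; 2× O (charge -1, D1) → no; 2× O (D1) → no; 1× N (D3) → no; 2× C (D1) → match.
That gives 2 matching atoms.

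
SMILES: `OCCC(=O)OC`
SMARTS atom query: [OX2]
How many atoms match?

2

Check the 7 heavy atoms by environment: 3× C (X4) → no; 1× C (X3) → no; 1× O (X1) → no; 2× O (X2) → match.
That gives 2 matching atoms.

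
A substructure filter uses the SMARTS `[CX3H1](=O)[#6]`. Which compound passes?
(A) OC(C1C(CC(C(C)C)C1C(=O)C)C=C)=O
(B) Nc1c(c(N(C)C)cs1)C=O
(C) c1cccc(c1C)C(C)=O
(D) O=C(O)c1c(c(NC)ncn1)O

B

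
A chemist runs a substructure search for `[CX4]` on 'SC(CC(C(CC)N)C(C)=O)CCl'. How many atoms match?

8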